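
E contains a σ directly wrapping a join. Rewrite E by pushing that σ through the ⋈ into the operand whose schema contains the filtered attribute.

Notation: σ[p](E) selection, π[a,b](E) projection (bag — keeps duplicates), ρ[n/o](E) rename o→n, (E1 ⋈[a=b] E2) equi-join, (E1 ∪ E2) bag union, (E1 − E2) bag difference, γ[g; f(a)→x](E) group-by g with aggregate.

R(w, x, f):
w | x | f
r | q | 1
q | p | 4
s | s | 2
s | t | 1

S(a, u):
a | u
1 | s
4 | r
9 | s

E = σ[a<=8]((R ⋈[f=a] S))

σ filters on a, owned by the right side.
E' = (R ⋈[f=a] σ[a<=8](S))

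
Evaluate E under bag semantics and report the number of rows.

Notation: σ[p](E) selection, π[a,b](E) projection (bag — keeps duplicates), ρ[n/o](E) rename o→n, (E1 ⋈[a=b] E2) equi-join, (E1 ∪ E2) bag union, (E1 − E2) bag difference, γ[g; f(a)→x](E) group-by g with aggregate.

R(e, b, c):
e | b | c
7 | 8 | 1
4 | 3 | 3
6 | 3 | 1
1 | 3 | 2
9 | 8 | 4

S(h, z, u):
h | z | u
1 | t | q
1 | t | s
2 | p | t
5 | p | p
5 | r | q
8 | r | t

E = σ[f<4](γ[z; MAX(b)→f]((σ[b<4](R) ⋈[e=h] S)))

Stepwise |·|:
  R → 5
  σ[b<4](R) → 3
  S → 6
  (σ[b<4](R) ⋈[e=h] S) → 2
  γ[z; MAX(b)→f]((σ[b<4](R) ⋈[e=h] S)) → 1
  σ[f<4](γ[z; MAX(b)→f]((σ[b<4](R) ⋈[e=h] S))) → 1

|E| = 1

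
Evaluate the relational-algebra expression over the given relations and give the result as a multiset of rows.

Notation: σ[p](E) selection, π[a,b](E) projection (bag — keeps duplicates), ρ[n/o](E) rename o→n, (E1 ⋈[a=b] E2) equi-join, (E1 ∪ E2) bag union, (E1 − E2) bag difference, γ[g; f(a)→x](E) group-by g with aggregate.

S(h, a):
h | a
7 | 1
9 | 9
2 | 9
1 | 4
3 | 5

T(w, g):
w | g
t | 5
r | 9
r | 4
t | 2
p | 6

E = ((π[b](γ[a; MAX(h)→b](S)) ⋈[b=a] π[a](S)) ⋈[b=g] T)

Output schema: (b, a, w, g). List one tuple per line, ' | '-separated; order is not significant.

Row counts bottom-up:
  S → 5
  γ[a; MAX(h)→b](S) → 4
  π[b](γ[a; MAX(h)→b](S)) → 4
  S → 5
  π[a](S) → 5
  (π[b](γ[a; MAX(h)→b](S)) ⋈[b=a] π[a](S)) → 3
  T → 5
  ((π[b](γ[a; MAX(h)→b](S)) ⋈[b=a] π[a](S)) ⋈[b=g] T) → 2

== RESULT ==
b | a | w | g
9 | 9 | r | 9
9 | 9 | r | 9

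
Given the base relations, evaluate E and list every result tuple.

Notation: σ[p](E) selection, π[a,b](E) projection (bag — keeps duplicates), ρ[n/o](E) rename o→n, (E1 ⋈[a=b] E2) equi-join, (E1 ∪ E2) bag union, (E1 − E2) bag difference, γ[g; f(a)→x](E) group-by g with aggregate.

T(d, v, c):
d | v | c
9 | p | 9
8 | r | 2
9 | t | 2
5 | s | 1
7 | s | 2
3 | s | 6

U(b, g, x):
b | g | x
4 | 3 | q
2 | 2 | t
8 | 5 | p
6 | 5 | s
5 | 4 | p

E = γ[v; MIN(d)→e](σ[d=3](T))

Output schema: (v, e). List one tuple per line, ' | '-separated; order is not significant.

Stepwise |·|:
  T → 6
  σ[d=3](T) → 1
  γ[v; MIN(d)→e](σ[d=3](T)) → 1

== RESULT ==
v | e
s | 3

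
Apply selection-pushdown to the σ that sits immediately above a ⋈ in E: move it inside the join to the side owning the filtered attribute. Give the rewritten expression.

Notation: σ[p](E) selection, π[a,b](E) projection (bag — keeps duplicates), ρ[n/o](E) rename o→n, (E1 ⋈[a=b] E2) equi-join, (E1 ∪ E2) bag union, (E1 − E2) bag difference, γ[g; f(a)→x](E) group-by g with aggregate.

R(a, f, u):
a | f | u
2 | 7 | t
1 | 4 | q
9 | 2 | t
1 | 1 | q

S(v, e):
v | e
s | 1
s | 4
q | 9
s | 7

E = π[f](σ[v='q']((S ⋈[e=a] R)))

σ filters on v, owned by the left side.
E' = π[f]((σ[v='q'](S) ⋈[e=a] R))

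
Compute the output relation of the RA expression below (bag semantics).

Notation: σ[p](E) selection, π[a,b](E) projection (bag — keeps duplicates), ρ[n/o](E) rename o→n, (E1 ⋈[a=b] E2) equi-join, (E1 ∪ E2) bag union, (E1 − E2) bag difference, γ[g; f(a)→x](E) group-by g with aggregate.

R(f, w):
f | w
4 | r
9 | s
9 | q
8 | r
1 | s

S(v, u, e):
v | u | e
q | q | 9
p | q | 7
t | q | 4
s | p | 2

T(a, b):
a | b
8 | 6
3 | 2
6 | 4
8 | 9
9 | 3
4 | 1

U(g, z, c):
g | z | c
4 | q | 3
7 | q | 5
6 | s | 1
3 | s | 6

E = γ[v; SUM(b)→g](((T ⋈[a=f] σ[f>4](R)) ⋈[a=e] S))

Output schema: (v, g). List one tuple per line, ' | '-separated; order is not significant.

Row counts bottom-up:
  T → 6
  R → 5
  σ[f>4](R) → 3
  (T ⋈[a=f] σ[f>4](R)) → 4
  S → 4
  ((T ⋈[a=f] σ[f>4](R)) ⋈[a=e] S) → 2
  γ[v; SUM(b)→g](((T ⋈[a=f] σ[f>4](R)) ⋈[a=e] S)) → 1

== RESULT ==
v | g
q | 6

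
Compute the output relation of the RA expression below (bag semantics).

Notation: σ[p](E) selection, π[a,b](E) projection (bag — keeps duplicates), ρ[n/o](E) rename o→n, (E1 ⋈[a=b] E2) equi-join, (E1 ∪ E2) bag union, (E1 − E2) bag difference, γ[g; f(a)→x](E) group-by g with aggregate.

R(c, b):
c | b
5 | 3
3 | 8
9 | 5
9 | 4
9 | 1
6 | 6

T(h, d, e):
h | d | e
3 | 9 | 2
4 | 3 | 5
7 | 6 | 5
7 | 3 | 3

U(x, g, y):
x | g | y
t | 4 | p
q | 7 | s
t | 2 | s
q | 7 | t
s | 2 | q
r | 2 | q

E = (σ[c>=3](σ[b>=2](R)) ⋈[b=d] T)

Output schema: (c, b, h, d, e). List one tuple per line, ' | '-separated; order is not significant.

Per-node cardinality:
  R → 6
  σ[b>=2](R) → 5
  σ[c>=3](σ[b>=2](R)) → 5
  T → 4
  (σ[c>=3](σ[b>=2](R)) ⋈[b=d] T) → 3

== RESULT ==
c | b | h | d | e
5 | 3 | 4 | 3 | 5
5 | 3 | 7 | 3 | 3
6 | 6 | 7 | 6 | 5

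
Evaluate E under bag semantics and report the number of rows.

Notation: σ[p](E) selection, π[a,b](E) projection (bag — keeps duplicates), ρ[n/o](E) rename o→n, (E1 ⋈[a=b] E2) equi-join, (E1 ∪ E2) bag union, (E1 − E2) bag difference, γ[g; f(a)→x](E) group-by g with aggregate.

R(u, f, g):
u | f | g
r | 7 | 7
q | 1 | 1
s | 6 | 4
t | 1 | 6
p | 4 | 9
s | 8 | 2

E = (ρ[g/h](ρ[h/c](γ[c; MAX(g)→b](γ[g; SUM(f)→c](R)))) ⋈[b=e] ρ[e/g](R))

Stepwise |·|:
  R → 6
  γ[g; SUM(f)→c](R) → 6
  γ[c; MAX(g)→b](γ[g; SUM(f)→c](R)) → 5
  ρ[h/c](γ[c; MAX(g)→b](γ[g; SUM(f)→c](R))) → 5
  ρ[g/h](ρ[h/c](γ[c; MAX(g)→b](γ[g; SUM(f)→c](R)))) → 5
  R → 6
  ρ[e/g](R) → 6
  (ρ[g/h](ρ[h/c](γ[c; MAX(g)→b](γ[g; SUM(f)→c](R)))) ⋈[b=e] ρ[e/g](R)) → 5

|E| = 5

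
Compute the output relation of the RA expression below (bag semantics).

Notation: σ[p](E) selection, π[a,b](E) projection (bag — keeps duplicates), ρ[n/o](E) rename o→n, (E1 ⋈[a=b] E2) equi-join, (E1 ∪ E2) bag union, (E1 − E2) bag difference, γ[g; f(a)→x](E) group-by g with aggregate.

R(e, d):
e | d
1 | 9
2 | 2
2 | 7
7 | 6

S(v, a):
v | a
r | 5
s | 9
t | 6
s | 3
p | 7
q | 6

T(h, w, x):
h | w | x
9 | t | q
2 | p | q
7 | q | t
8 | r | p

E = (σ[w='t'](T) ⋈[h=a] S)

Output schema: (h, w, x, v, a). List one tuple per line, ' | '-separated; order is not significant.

Stepwise |·|:
  T → 4
  σ[w='t'](T) → 1
  S → 6
  (σ[w='t'](T) ⋈[h=a] S) → 1

== RESULT ==
h | w | x | v | a
9 | t | q | s | 9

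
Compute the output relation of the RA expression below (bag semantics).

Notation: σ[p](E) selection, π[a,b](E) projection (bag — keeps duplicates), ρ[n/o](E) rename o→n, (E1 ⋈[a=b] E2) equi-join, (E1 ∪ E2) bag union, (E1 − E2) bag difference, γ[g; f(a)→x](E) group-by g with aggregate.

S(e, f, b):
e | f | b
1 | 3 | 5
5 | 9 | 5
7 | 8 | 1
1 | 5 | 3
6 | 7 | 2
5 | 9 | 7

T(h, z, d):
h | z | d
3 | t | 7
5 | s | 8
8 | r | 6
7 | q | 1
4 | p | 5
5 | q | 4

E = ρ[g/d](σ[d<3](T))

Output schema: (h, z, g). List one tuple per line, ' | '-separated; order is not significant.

Row counts bottom-up:
  T → 6
  σ[d<3](T) → 1
  ρ[g/d](σ[d<3](T)) → 1

== RESULT ==
h | z | g
7 | q | 1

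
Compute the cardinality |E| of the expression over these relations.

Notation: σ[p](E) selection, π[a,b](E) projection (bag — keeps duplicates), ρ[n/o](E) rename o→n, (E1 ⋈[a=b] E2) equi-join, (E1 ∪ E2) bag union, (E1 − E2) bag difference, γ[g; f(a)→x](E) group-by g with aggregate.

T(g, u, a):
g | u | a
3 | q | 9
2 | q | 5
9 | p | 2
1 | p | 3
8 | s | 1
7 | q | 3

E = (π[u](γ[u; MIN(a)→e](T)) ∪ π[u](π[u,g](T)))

Row counts bottom-up:
  T → 6
  γ[u; MIN(a)→e](T) → 3
  π[u](γ[u; MIN(a)→e](T)) → 3
  T → 6
  π[u,g](T) → 6
  π[u](π[u,g](T)) → 6
  (π[u](γ[u; MIN(a)→e](T)) ∪ π[u](π[u,g](T))) → 9

|E| = 9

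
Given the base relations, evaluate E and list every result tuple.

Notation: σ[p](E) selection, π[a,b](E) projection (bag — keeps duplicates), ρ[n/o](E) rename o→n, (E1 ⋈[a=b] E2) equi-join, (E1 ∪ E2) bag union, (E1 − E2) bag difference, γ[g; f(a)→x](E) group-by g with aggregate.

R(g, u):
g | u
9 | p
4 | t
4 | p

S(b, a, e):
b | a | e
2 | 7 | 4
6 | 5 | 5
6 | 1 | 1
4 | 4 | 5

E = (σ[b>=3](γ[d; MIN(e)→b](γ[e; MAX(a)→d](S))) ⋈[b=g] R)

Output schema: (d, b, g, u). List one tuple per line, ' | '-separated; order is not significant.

Per-node cardinality:
  S → 4
  γ[e; MAX(a)→d](S) → 3
  γ[d; MIN(e)→b](γ[e; MAX(a)→d](S)) → 3
  σ[b>=3](γ[d; MIN(e)→b](γ[e; MAX(a)→d](S))) → 2
  R → 3
  (σ[b>=3](γ[d; MIN(e)→b](γ[e; MAX(a)→d](S))) ⋈[b=g] R) → 2

== RESULT ==
d | b | g | u
7 | 4 | 4 | p
7 | 4 | 4 | t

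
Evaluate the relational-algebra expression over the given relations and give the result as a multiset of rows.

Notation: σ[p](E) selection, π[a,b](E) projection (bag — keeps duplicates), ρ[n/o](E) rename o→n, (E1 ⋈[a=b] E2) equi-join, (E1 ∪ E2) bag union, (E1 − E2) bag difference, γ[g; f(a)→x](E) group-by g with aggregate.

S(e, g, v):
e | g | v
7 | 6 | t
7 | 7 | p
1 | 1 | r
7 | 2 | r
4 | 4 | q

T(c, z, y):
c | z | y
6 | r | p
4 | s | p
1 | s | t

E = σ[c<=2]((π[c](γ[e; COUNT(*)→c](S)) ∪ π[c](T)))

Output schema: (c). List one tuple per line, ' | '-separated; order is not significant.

Row counts bottom-up:
  S → 5
  γ[e; COUNT(*)→c](S) → 3
  π[c](γ[e; COUNT(*)→c](S)) → 3
  T → 3
  π[c](T) → 3
  (π[c](γ[e; COUNT(*)→c](S)) ∪ π[c](T)) → 6
  σ[c<=2]((π[c](γ[e; COUNT(*)→c](S)) ∪ π[c](T))) → 3

== RESULT ==
c
1
1
1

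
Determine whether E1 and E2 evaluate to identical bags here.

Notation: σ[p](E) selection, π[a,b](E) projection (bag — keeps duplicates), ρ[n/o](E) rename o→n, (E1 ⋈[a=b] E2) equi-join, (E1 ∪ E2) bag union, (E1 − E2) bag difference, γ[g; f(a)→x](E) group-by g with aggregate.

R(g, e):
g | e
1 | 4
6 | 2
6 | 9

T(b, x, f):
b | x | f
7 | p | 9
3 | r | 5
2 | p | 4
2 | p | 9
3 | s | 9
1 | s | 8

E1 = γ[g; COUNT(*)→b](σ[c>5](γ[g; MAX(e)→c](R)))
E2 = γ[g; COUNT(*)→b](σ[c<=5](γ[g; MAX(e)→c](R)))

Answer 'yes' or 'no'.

E1 row counts bottom-up:
  R → 3
  γ[g; MAX(e)→c](R) → 2
  σ[c>5](γ[g; MAX(e)→c](R)) → 1
  γ[g; COUNT(*)→b](σ[c>5](γ[g; MAX(e)→c](R))) → 1
E2 row counts bottom-up:
  R → 3
  γ[g; MAX(e)→c](R) → 2
  σ[c<=5](γ[g; MAX(e)→c](R)) → 1
  γ[g; COUNT(*)→b](σ[c<=5](γ[g; MAX(e)→c](R))) → 1

E1 result:
g | b
6 | 1
E2 result:
g | b
1 | 1
Witness: (6, 1) appears 1× in E1 but 0× in E2.

no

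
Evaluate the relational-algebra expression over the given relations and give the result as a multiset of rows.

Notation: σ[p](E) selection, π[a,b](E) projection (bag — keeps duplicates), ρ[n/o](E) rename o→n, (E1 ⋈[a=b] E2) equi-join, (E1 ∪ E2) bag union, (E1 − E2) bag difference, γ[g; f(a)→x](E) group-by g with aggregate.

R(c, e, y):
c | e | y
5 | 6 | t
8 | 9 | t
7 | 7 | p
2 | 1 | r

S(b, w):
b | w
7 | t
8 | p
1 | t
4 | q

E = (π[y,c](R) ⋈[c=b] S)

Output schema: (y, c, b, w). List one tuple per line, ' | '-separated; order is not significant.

Subexpression sizes:
  R → 4
  π[y,c](R) → 4
  S → 4
  (π[y,c](R) ⋈[c=b] S) → 2

== RESULT ==
y | c | b | w
p | 7 | 7 | t
t | 8 | 8 | p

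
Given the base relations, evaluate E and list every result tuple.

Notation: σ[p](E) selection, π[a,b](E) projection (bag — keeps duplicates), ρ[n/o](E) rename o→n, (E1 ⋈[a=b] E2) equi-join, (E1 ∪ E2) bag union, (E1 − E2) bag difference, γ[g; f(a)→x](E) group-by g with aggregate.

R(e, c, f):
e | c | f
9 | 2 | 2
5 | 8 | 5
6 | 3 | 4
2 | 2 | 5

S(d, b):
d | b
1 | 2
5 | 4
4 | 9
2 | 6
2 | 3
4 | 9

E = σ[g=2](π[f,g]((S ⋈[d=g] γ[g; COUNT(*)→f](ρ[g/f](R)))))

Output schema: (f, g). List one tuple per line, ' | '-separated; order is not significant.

Subexpression sizes:
  S → 6
  R → 4
  ρ[g/f](R) → 4
  γ[g; COUNT(*)→f](ρ[g/f](R)) → 3
  (S ⋈[d=g] γ[g; COUNT(*)→f](ρ[g/f](R))) → 5
  π[f,g]((S ⋈[d=g] γ[g; COUNT(*)→f](ρ[g/f](R)))) → 5
  σ[g=2](π[f,g]((S ⋈[d=g] γ[g; COUNT(*)→f](ρ[g/f](R))))) → 2

== RESULT ==
f | g
1 | 2
1 | 2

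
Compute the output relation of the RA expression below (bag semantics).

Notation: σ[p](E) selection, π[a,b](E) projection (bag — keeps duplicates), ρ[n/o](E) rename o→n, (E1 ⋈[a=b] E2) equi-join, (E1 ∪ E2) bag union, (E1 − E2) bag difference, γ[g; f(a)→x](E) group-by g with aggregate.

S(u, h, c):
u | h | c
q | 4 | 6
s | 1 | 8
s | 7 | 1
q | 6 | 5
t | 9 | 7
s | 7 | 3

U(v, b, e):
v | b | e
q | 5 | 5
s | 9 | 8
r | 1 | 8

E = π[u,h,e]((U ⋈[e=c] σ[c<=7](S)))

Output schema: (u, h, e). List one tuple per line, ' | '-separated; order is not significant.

Subexpression sizes:
  U → 3
  S → 6
  σ[c<=7](S) → 5
  (U ⋈[e=c] σ[c<=7](S)) → 1
  π[u,h,e]((U ⋈[e=c] σ[c<=7](S))) → 1

== RESULT ==
u | h | e
q | 6 | 5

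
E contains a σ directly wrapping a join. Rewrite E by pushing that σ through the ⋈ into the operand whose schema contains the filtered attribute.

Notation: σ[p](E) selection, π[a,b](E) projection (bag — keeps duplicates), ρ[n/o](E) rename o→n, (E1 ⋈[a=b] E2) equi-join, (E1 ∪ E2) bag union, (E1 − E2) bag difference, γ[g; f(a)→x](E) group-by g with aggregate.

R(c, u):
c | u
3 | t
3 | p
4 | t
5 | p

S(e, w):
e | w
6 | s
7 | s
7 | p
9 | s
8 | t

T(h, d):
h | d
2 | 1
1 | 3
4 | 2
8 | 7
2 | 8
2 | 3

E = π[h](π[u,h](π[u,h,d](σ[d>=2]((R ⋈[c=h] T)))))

σ filters on d, owned by the right side.
E' = π[h](π[u,h](π[u,h,d]((R ⋈[c=h] σ[d>=2](T)))))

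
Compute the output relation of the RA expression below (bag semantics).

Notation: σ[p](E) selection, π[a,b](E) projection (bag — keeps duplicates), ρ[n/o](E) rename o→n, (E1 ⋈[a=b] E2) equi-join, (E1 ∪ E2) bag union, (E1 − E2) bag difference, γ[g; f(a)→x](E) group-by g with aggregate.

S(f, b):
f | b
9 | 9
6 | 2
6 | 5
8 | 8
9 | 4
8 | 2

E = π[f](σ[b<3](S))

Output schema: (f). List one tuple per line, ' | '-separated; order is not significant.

Stepwise |·|:
  S → 6
  σ[b<3](S) → 2
  π[f](σ[b<3](S)) → 2

== RESULT ==
f
6
8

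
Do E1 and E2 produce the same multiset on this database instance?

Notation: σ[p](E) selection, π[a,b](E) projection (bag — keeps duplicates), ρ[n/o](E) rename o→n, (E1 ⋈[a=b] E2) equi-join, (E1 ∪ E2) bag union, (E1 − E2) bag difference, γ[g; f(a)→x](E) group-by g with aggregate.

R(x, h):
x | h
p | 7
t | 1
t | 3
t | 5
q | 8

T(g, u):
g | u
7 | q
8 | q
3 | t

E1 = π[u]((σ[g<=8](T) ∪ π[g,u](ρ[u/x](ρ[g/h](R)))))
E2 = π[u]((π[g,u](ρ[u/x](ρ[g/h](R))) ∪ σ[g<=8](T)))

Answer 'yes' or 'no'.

E1 subexpression sizes:
  T → 3
  σ[g<=8](T) → 3
  R → 5
  ρ[g/h](R) → 5
  ρ[u/x](ρ[g/h](R)) → 5
  π[g,u](ρ[u/x](ρ[g/h](R))) → 5
  (σ[g<=8](T) ∪ π[g,u](ρ[u/x](ρ[g/h](R)))) → 8
  π[u]((σ[g<=8](T) ∪ π[g,u](ρ[u/x](ρ[g/h](R))))) → 8
E2 subexpression sizes:
  R → 5
  ρ[g/h](R) → 5
  ρ[u/x](ρ[g/h](R)) → 5
  π[g,u](ρ[u/x](ρ[g/h](R))) → 5
  T → 3
  σ[g<=8](T) → 3
  (π[g,u](ρ[u/x](ρ[g/h](R))) ∪ σ[g<=8](T)) → 8
  π[u]((π[g,u](ρ[u/x](ρ[g/h](R))) ∪ σ[g<=8](T))) → 8

E1 and E2 produce the same multiset:
u
p
q
q
q
t
t
t
t

yes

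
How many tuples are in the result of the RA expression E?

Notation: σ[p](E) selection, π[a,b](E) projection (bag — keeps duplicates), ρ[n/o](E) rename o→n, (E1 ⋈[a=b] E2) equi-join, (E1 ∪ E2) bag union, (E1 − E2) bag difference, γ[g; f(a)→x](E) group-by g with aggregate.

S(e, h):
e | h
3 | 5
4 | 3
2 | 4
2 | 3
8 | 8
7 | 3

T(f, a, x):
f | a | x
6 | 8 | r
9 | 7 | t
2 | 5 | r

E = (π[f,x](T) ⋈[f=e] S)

Row counts bottom-up:
  T → 3
  π[f,x](T) → 3
  S → 6
  (π[f,x](T) ⋈[f=e] S) → 2

|E| = 2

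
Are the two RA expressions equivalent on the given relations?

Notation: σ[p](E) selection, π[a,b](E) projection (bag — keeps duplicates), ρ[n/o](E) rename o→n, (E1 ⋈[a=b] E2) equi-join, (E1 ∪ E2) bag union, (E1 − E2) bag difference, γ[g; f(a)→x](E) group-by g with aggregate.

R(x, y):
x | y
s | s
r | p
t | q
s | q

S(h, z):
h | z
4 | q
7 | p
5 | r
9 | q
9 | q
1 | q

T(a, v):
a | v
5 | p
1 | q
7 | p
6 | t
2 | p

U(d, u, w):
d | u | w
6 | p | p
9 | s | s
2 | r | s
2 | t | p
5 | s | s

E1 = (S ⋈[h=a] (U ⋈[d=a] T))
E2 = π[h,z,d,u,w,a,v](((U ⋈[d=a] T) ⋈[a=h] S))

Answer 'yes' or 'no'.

E1 subexpression sizes:
  S → 6
  U → 5
  T → 5
  (U ⋈[d=a] T) → 4
  (S ⋈[h=a] (U ⋈[d=a] T)) → 1
E2 subexpression sizes:
  U → 5
  T → 5
  (U ⋈[d=a] T) → 4
  S → 6
  ((U ⋈[d=a] T) ⋈[a=h] S) → 1
  π[h,z,d,u,w,a,v](((U ⋈[d=a] T) ⋈[a=h] S)) → 1

E1 and E2 produce the same multiset:
h | z | d | u | w | a | v
5 | r | 5 | s | s | 5 | p

yes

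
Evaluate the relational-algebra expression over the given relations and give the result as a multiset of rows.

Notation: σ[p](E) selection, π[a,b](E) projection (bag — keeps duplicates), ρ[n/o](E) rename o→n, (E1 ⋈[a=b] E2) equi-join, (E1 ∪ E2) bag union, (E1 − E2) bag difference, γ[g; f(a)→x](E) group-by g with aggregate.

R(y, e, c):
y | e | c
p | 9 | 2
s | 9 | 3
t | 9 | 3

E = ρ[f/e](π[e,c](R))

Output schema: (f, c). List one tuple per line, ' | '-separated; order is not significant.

Row counts bottom-up:
  R → 3
  π[e,c](R) → 3
  ρ[f/e](π[e,c](R)) → 3

== RESULT ==
f | c
9 | 2
9 | 3
9 | 3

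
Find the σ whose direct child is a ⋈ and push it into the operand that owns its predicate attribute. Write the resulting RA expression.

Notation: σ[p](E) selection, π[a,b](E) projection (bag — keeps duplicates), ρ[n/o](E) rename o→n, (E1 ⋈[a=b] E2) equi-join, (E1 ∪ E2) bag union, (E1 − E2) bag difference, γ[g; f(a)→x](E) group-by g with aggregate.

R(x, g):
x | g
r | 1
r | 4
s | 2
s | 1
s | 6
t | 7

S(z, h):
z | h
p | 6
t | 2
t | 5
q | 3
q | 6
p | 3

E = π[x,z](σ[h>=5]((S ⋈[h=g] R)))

σ filters on h, owned by the left side.
E' = π[x,z]((σ[h>=5](S) ⋈[h=g] R))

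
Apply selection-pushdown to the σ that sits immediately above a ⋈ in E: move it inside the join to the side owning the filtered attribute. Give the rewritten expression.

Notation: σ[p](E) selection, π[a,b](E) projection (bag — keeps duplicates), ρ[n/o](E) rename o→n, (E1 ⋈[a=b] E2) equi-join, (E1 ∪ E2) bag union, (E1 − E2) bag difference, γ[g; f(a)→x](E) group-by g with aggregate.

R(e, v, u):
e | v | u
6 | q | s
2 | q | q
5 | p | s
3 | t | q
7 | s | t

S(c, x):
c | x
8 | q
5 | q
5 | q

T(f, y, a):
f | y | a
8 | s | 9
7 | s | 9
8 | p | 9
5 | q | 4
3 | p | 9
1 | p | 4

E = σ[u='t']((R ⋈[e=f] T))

σ filters on u, owned by the left side.
E' = (σ[u='t'](R) ⋈[e=f] T)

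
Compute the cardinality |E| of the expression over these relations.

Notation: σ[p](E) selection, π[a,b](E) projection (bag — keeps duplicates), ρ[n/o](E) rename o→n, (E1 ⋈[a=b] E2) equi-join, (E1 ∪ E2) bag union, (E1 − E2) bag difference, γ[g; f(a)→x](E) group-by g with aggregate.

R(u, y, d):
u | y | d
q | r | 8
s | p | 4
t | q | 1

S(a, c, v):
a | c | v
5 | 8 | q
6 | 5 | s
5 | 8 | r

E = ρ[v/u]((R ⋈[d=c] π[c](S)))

Row counts bottom-up:
  R → 3
  S → 3
  π[c](S) → 3
  (R ⋈[d=c] π[c](S)) → 2
  ρ[v/u]((R ⋈[d=c] π[c](S))) → 2

|E| = 2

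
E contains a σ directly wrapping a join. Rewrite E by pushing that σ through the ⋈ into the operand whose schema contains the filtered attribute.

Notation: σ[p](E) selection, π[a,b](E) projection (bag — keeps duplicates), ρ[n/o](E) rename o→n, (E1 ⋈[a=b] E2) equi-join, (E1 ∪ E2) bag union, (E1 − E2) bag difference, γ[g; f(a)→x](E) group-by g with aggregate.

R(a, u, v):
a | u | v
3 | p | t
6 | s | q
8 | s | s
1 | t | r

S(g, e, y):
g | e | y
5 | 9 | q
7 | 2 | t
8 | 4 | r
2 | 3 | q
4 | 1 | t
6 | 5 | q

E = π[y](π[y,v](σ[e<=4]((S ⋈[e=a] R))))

σ filters on e, owned by the left side.
E' = π[y](π[y,v]((σ[e<=4](S) ⋈[e=a] R)))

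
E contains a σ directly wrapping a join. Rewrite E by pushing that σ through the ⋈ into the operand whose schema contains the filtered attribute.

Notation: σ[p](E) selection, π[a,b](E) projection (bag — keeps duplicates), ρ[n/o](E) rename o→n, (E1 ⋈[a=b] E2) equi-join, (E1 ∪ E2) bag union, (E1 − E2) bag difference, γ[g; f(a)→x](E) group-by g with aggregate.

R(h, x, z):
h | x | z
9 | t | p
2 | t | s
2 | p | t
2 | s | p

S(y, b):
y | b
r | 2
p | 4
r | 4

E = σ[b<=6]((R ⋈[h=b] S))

σ filters on b, owned by the right side.
E' = (R ⋈[h=b] σ[b<=6](S))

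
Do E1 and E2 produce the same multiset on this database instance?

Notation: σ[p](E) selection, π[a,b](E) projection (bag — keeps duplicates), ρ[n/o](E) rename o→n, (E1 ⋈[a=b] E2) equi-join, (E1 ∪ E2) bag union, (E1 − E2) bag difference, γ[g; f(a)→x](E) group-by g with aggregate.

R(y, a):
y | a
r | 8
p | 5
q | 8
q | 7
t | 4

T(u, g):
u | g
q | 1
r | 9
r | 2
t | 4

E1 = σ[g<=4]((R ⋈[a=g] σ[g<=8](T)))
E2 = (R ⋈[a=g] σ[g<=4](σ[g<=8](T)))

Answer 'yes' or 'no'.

E1 row counts bottom-up:
  R → 5
  T → 4
  σ[g<=8](T) → 3
  (R ⋈[a=g] σ[g<=8](T)) → 1
  σ[g<=4]((R ⋈[a=g] σ[g<=8](T))) → 1
E2 row counts bottom-up:
  R → 5
  T → 4
  σ[g<=8](T) → 3
  σ[g<=4](σ[g<=8](T)) → 3
  (R ⋈[a=g] σ[g<=4](σ[g<=8](T))) → 1

E1 and E2 produce the same multiset:
y | a | u | g
t | 4 | t | 4

yes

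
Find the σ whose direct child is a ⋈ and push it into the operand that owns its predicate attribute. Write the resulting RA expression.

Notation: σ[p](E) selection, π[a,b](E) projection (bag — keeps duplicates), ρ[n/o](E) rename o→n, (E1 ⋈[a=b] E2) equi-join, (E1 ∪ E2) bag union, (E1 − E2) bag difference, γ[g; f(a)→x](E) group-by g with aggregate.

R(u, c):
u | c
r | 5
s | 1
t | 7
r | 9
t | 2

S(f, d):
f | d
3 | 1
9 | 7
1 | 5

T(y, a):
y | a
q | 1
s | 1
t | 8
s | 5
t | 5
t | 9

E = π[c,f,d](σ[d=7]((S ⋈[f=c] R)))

σ filters on d, owned by the left side.
E' = π[c,f,d]((σ[d=7](S) ⋈[f=c] R))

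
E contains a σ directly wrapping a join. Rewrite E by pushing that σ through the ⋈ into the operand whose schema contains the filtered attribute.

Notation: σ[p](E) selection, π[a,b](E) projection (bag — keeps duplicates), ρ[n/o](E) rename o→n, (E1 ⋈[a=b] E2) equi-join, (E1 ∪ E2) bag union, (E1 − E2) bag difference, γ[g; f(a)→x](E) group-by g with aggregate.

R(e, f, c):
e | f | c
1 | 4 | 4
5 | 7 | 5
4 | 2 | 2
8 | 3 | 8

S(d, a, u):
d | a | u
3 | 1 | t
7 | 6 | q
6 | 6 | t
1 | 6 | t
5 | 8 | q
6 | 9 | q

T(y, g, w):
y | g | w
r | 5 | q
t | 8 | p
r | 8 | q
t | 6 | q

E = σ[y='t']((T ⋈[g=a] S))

σ filters on y, owned by the left side.
E' = (σ[y='t'](T) ⋈[g=a] S)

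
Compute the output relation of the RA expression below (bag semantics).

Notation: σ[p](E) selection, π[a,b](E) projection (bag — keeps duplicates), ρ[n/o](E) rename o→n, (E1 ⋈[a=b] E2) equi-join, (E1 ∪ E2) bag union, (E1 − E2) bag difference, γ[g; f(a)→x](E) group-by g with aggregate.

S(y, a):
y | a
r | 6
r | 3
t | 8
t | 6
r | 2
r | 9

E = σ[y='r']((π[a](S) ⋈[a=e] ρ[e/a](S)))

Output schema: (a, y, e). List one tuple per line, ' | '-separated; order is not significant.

Subexpression sizes:
  S → 6
  π[a](S) → 6
  S → 6
  ρ[e/a](S) → 6
  (π[a](S) ⋈[a=e] ρ[e/a](S)) → 8
  σ[y='r']((π[a](S) ⋈[a=e] ρ[e/a](S))) → 5

== RESULT ==
a | y | e
2 | r | 2
3 | r | 3
6 | r | 6
6 | r | 6
9 | r | 9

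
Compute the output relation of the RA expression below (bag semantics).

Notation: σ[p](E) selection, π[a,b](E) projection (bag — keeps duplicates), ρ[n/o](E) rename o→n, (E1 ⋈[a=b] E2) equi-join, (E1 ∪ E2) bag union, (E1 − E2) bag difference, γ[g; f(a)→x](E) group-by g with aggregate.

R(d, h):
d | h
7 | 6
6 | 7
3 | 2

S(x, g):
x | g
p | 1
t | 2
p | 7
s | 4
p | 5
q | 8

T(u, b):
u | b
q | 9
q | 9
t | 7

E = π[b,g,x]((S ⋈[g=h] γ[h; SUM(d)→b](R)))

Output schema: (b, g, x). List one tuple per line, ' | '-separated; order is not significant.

Row counts bottom-up:
  S → 6
  R → 3
  γ[h; SUM(d)→b](R) → 3
  (S ⋈[g=h] γ[h; SUM(d)→b](R)) → 2
  π[b,g,x]((S ⋈[g=h] γ[h; SUM(d)→b](R))) → 2

== RESULT ==
b | g | x
3 | 2 | t
6 | 7 | p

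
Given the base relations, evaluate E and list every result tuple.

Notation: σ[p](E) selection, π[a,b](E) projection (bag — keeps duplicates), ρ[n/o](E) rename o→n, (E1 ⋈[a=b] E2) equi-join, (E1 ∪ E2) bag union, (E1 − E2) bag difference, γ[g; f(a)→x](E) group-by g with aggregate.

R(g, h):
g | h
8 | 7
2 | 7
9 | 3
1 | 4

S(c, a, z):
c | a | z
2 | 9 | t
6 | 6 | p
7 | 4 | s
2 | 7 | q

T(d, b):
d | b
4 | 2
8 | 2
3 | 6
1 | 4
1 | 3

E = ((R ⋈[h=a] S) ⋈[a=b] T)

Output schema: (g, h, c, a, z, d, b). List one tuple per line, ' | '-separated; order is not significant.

Subexpression sizes:
  R → 4
  S → 4
  (R ⋈[h=a] S) → 3
  T → 5
  ((R ⋈[h=a] S) ⋈[a=b] T) → 1

== RESULT ==
g | h | c | a | z | d | b
1 | 4 | 7 | 4 | s | 1 | 4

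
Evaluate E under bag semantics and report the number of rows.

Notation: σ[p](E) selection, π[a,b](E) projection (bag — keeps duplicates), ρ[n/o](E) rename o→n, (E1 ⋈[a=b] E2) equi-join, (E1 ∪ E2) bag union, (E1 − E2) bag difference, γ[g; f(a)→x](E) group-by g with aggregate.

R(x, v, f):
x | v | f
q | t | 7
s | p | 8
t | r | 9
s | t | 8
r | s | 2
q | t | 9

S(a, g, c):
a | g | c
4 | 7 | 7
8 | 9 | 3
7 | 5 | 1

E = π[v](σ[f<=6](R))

Stepwise |·|:
  R → 6
  σ[f<=6](R) → 1
  π[v](σ[f<=6](R)) → 1

|E| = 1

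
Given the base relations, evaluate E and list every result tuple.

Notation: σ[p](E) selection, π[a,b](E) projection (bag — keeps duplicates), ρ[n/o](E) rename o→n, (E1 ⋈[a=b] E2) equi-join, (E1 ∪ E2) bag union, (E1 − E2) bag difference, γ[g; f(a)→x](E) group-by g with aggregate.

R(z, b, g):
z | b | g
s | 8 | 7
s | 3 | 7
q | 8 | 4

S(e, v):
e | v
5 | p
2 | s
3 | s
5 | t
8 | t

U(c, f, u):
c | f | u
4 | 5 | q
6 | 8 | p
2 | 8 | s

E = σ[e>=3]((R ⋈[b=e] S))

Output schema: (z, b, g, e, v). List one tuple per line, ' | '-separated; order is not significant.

Row counts bottom-up:
  R → 3
  S → 5
  (R ⋈[b=e] S) → 3
  σ[e>=3]((R ⋈[b=e] S)) → 3

== RESULT ==
z | b | g | e | v
q | 8 | 4 | 8 | t
s | 3 | 7 | 3 | s
s | 8 | 7 | 8 | t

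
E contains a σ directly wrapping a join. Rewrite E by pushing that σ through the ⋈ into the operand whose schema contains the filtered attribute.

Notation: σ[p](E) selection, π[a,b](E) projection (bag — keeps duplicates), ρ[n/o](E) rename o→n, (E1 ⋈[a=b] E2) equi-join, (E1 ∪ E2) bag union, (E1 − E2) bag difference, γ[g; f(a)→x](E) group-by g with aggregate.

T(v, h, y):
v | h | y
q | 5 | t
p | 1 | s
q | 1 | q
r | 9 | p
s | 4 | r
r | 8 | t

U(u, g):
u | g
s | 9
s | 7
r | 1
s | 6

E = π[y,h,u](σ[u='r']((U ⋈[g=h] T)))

σ filters on u, owned by the left side.
E' = π[y,h,u]((σ[u='r'](U) ⋈[g=h] T))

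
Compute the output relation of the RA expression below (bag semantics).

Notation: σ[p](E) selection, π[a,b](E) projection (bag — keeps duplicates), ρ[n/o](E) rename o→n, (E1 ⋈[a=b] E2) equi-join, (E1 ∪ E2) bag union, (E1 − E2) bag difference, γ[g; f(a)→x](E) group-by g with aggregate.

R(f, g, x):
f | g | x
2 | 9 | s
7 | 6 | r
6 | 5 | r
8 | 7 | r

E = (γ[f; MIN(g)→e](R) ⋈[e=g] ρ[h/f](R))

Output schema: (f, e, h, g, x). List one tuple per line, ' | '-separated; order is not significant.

Row counts bottom-up:
  R → 4
  γ[f; MIN(g)→e](R) → 4
  R → 4
  ρ[h/f](R) → 4
  (γ[f; MIN(g)→e](R) ⋈[e=g] ρ[h/f](R)) → 4

== RESULT ==
f | e | h | g | x
2 | 9 | 2 | 9 | s
6 | 5 | 6 | 5 | r
7 | 6 | 7 | 6 | r
8 | 7 | 8 | 7 | r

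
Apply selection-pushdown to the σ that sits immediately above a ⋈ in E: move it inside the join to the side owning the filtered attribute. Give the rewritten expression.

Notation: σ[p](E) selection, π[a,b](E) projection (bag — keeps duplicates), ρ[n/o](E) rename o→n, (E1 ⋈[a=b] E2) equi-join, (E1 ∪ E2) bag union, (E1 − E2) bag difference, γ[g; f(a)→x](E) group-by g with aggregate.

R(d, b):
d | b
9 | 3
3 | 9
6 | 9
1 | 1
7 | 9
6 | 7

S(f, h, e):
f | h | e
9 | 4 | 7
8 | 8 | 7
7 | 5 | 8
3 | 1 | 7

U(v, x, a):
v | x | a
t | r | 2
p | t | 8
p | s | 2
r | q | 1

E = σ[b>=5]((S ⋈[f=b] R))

σ filters on b, owned by the right side.
E' = (S ⋈[f=b] σ[b>=5](R))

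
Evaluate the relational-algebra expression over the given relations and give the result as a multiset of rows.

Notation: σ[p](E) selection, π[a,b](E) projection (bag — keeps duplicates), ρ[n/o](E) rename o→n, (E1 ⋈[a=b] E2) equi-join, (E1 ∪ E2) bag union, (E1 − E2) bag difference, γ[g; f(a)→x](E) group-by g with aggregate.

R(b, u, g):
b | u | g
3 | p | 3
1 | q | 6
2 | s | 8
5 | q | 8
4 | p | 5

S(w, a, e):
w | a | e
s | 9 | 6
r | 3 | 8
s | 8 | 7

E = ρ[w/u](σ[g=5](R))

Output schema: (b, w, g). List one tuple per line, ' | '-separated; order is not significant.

Subexpression sizes:
  R → 5
  σ[g=5](R) → 1
  ρ[w/u](σ[g=5](R)) → 1

== RESULT ==
b | w | g
4 | p | 5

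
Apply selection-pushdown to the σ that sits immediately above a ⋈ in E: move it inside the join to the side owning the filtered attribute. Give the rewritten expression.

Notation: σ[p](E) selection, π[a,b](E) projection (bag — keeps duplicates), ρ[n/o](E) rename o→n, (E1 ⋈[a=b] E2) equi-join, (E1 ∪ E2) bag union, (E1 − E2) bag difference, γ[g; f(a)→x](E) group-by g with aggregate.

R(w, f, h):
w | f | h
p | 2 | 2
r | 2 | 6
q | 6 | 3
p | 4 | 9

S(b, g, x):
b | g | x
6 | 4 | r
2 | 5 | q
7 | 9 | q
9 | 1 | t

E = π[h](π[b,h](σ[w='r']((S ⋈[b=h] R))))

σ filters on w, owned by the right side.
E' = π[h](π[b,h]((S ⋈[b=h] σ[w='r'](R))))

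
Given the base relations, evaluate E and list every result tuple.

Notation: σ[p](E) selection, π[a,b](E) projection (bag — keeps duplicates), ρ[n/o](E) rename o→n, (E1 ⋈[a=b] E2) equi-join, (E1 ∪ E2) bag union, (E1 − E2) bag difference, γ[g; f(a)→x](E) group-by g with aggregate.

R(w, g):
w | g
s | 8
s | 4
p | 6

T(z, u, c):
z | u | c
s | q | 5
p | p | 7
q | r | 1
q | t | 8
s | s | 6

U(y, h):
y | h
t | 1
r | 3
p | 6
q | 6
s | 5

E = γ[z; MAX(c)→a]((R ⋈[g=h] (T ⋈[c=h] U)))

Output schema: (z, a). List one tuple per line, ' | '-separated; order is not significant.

Row counts bottom-up:
  R → 3
  T → 5
  U → 5
  (T ⋈[c=h] U) → 4
  (R ⋈[g=h] (T ⋈[c=h] U)) → 2
  γ[z; MAX(c)→a]((R ⋈[g=h] (T ⋈[c=h] U))) → 1

== RESULT ==
z | a
s | 6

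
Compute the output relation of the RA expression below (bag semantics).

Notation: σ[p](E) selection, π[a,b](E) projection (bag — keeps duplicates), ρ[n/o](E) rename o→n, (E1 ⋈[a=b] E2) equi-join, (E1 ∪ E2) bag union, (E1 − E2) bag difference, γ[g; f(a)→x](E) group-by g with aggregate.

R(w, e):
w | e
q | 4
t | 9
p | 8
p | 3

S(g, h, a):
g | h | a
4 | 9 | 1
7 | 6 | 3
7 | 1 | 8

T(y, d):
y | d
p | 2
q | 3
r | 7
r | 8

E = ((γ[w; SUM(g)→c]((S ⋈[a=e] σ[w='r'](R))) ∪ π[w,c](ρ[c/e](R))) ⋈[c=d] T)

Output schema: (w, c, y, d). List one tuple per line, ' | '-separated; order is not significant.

Subexpression sizes:
  S → 3
  R → 4
  σ[w='r'](R) → 0
  (S ⋈[a=e] σ[w='r'](R)) → 0
  γ[w; SUM(g)→c]((S ⋈[a=e] σ[w='r'](R))) → 0
  R → 4
  ρ[c/e](R) → 4
  π[w,c](ρ[c/e](R)) → 4
  (γ[w; SUM(g)→c]((S ⋈[a=e] σ[w='r'](R))) ∪ π[w,c](ρ[c/e](R))) → 4
  T → 4
  ((γ[w; SUM(g)→c]((S ⋈[a=e] σ[w='r'](R))) ∪ π[w,c](ρ[c/e](R))) ⋈[c=d] T) → 2

== RESULT ==
w | c | y | d
p | 3 | q | 3
p | 8 | r | 8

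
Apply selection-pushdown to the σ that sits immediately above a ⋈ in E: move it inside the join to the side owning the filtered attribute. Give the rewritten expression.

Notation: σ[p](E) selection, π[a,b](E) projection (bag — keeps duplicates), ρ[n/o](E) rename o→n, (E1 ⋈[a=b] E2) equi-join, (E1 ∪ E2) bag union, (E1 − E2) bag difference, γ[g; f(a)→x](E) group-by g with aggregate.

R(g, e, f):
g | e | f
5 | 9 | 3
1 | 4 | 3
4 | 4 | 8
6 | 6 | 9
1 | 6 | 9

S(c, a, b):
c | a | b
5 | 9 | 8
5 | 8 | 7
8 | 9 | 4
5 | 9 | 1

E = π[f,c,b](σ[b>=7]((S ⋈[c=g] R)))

σ filters on b, owned by the left side.
E' = π[f,c,b]((σ[b>=7](S) ⋈[c=g] R))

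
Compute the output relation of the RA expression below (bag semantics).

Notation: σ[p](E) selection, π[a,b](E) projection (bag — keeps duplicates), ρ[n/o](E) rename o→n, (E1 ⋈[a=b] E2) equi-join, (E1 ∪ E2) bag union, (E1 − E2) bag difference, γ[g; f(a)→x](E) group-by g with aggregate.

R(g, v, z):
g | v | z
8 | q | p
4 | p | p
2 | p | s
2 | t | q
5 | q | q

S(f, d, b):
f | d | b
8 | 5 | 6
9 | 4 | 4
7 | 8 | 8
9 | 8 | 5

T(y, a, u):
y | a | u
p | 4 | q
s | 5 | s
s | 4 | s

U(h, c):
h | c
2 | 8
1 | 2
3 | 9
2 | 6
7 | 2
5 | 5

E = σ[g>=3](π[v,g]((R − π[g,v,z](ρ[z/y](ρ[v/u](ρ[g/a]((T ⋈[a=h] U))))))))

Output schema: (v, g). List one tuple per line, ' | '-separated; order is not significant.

Row counts bottom-up:
  R → 5
  T → 3
  U → 6
  (T ⋈[a=h] U) → 1
  ρ[g/a]((T ⋈[a=h] U)) → 1
  ρ[v/u](ρ[g/a]((T ⋈[a=h] U))) → 1
  ρ[z/y](ρ[v/u](ρ[g/a]((T ⋈[a=h] U)))) → 1
  π[g,v,z](ρ[z/y](ρ[v/u](ρ[g/a]((T ⋈[a=h] U))))) → 1
  (R − π[g,v,z](ρ[z/y](ρ[v/u](ρ[g/a]((T ⋈[a=h] U)))))) → 5
  π[v,g]((R − π[g,v,z](ρ[z/y](ρ[v/u](ρ[g/a]((T ⋈[a=h] U))))))) → 5
  σ[g>=3](π[v,g]((R − π[g,v,z](ρ[z/y](ρ[v/u](ρ[g/a]((T ⋈[a=h] U)))))))) → 3

== RESULT ==
v | g
p | 4
q | 5
q | 8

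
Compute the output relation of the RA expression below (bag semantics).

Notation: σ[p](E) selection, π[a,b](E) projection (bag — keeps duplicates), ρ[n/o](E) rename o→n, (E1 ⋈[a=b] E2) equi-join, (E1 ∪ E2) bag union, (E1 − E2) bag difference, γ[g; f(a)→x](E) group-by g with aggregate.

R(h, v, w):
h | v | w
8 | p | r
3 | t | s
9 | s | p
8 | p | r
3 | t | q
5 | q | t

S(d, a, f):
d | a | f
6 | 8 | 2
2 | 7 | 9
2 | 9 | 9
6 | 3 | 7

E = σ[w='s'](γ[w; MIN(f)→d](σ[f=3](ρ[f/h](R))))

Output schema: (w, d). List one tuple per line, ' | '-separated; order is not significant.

Subexpression sizes:
  R → 6
  ρ[f/h](R) → 6
  σ[f=3](ρ[f/h](R)) → 2
  γ[w; MIN(f)→d](σ[f=3](ρ[f/h](R))) → 2
  σ[w='s'](γ[w; MIN(f)→d](σ[f=3](ρ[f/h](R)))) → 1

== RESULT ==
w | d
s | 3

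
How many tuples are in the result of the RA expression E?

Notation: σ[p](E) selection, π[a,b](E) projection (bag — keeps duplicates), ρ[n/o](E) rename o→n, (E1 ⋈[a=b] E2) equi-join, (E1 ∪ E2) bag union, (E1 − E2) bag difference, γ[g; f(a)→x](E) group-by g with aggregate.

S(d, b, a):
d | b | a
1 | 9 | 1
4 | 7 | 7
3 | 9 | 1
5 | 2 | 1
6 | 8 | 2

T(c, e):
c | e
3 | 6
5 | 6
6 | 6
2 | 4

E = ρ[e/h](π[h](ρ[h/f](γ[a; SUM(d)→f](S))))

Row counts bottom-up:
  S → 5
  γ[a; SUM(d)→f](S) → 3
  ρ[h/f](γ[a; SUM(d)→f](S)) → 3
  π[h](ρ[h/f](γ[a; SUM(d)→f](S))) → 3
  ρ[e/h](π[h](ρ[h/f](γ[a; SUM(d)→f](S)))) → 3

|E| = 3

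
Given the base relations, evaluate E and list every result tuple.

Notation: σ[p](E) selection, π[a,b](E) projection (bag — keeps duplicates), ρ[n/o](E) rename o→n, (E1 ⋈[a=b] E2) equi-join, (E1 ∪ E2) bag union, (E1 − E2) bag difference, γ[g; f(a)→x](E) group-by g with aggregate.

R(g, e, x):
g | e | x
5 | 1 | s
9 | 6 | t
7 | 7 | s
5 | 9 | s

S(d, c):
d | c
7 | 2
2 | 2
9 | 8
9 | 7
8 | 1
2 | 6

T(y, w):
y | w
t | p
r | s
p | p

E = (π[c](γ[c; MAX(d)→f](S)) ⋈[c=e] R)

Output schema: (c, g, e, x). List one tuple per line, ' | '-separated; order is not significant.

Subexpression sizes:
  S → 6
  γ[c; MAX(d)→f](S) → 5
  π[c](γ[c; MAX(d)→f](S)) → 5
  R → 4
  (π[c](γ[c; MAX(d)→f](S)) ⋈[c=e] R) → 3

== RESULT ==
c | g | e | x
1 | 5 | 1 | s
6 | 9 | 6 | t
7 | 7 | 7 | s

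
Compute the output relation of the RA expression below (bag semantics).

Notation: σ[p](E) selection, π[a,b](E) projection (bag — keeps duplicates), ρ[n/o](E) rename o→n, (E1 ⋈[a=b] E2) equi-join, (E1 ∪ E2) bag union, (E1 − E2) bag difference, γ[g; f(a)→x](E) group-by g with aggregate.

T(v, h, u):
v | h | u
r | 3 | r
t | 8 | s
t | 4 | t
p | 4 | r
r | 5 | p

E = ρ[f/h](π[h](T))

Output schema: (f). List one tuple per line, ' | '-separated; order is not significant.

Per-node cardinality:
  T → 5
  π[h](T) → 5
  ρ[f/h](π[h](T)) → 5

== RESULT ==
f
3
4
4
5
8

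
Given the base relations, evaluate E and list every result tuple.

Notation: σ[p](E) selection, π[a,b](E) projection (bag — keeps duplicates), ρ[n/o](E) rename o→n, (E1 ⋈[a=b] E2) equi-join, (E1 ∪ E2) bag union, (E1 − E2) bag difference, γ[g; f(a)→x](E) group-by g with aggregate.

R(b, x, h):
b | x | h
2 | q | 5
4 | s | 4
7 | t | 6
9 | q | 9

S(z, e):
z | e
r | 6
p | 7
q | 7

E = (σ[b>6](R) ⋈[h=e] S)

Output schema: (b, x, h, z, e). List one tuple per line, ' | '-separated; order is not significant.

Per-node cardinality:
  R → 4
  σ[b>6](R) → 2
  S → 3
  (σ[b>6](R) ⋈[h=e] S) → 1

== RESULT ==
b | x | h | z | e
7 | t | 6 | r | 6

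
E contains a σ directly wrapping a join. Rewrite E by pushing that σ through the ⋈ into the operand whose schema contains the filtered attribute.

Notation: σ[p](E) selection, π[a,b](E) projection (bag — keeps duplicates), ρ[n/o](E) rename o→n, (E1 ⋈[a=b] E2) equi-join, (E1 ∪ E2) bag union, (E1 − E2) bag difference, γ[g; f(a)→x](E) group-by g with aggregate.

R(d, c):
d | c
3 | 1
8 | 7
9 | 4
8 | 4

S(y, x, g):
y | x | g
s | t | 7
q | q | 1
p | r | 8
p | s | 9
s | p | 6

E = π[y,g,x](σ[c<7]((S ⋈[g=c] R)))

σ filters on c, owned by the right side.
E' = π[y,g,x]((S ⋈[g=c] σ[c<7](R)))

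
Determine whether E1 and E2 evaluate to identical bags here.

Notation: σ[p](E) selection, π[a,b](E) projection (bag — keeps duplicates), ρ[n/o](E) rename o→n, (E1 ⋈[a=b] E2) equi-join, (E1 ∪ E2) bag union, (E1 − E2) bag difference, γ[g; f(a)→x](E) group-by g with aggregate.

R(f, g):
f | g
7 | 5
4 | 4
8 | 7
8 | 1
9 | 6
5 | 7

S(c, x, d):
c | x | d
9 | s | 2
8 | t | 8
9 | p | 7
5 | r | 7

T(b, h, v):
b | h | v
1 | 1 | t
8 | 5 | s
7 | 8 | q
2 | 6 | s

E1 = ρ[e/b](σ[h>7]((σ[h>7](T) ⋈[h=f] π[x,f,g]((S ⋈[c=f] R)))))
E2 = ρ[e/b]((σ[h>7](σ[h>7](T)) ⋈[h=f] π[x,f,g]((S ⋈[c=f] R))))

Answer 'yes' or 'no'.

E1 stepwise |·|:
  T → 4
  σ[h>7](T) → 1
  S → 4
  R → 6
  (S ⋈[c=f] R) → 5
  π[x,f,g]((S ⋈[c=f] R)) → 5
  (σ[h>7](T) ⋈[h=f] π[x,f,g]((S ⋈[c=f] R))) → 2
  σ[h>7]((σ[h>7](T) ⋈[h=f] π[x,f,g]((S ⋈[c=f] R)))) → 2
  ρ[e/b](σ[h>7]((σ[h>7](T) ⋈[h=f] π[x,f,g]((S ⋈[c=f] R))))) → 2
E2 stepwise |·|:
  T → 4
  σ[h>7](T) → 1
  σ[h>7](σ[h>7](T)) → 1
  S → 4
  R → 6
  (S ⋈[c=f] R) → 5
  π[x,f,g]((S ⋈[c=f] R)) → 5
  (σ[h>7](σ[h>7](T)) ⋈[h=f] π[x,f,g]((S ⋈[c=f] R))) → 2
  ρ[e/b]((σ[h>7](σ[h>7](T)) ⋈[h=f] π[x,f,g]((S ⋈[c=f] R)))) → 2

E1 and E2 produce the same multiset:
e | h | v | x | f | g
7 | 8 | q | t | 8 | 1
7 | 8 | q | t | 8 | 7

yes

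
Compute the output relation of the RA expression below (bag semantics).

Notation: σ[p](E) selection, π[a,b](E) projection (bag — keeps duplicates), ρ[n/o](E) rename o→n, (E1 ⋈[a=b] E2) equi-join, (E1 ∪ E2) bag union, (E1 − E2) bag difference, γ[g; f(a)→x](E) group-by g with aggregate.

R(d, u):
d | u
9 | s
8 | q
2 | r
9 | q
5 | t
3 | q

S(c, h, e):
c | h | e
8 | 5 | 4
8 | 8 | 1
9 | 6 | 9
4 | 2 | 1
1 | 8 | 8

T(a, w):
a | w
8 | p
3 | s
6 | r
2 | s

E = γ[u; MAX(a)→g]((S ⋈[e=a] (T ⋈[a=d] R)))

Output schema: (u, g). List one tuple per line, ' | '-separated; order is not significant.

Subexpression sizes:
  S → 5
  T → 4
  R → 6
  (T ⋈[a=d] R) → 3
  (S ⋈[e=a] (T ⋈[a=d] R)) → 1
  γ[u; MAX(a)→g]((S ⋈[e=a] (T ⋈[a=d] R))) → 1

== RESULT ==
u | g
q | 8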